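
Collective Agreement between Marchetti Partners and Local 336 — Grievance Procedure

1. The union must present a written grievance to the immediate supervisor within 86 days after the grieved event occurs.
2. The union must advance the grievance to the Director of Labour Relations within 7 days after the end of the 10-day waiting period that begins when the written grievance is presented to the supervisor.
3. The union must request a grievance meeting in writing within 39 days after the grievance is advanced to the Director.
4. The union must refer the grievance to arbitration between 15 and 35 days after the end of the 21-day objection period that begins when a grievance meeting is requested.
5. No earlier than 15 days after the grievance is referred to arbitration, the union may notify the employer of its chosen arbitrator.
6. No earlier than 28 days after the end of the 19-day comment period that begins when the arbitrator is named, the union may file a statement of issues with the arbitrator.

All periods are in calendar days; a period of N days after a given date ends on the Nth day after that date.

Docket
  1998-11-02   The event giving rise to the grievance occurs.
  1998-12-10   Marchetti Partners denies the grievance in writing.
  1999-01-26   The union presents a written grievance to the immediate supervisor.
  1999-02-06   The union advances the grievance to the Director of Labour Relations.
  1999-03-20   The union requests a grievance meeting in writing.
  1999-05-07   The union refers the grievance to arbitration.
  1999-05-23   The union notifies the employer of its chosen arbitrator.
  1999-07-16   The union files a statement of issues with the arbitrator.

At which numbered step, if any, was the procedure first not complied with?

Step 1 — counting 86 days from 1998-11-02 (when the grieved event occurs) gives a deadline of 1999-01-27; done 1999-01-26 — timely.
Step 2 — counting 7 days from 1999-02-05 (end of the 10-day waiting period, which began when the written grievance is presented to the supervisor on 1999-01-26) gives a deadline of 1999-02-12; done 1999-02-06 — timely.
Step 3 — counting 39 days from 1999-02-06 (when the grievance is advanced to the Director) gives a deadline of 1999-03-17; 1999-03-20 misses that deadline by 3 days.
That is the first point of non-compliance.

Step 3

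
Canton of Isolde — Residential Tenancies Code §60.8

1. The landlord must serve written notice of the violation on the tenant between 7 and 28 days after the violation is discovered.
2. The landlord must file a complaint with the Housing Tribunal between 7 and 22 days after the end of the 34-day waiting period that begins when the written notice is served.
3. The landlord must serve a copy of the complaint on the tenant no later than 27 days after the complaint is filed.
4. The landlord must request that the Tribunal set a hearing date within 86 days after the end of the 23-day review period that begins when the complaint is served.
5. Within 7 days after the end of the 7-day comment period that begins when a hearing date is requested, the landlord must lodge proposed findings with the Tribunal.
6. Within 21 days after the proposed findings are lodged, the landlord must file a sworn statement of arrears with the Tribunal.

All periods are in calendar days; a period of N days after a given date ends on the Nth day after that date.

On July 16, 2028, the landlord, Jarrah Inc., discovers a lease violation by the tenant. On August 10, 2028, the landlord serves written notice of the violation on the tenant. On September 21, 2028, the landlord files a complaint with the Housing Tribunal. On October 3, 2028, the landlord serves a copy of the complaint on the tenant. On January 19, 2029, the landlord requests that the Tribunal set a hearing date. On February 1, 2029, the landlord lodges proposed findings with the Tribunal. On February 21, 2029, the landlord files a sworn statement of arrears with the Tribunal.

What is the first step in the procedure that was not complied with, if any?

None — every step was satisfied

Step 1: the window is 7–28 days after July 16, 2028 (when the violation is discovered), so July 23, 2028 through August 13, 2028; done August 10, 2028 — within the window.
Step 2: the window is 7–22 days after September 13, 2028 (end of the 34-day waiting period, which began when the written notice is served on August 10, 2028), so September 20, 2028 through October 5, 2028; September 21, 2028 falls inside that range.
Step 3: 27 days after September 21, 2028 (when the complaint is filed) is October 18, 2028; October 3, 2028 is within that limit.
Step 4: 86 days after October 26, 2028 (end of the 23-day review period, which began when the complaint is served on October 3, 2028) is January 20, 2029; January 19, 2029 is within that limit.
Step 5: 7 days after January 26, 2029 (end of the 7-day comment period, which began when a hearing date is requested on January 19, 2029) is February 2, 2029; completed February 1, 2029, before the deadline.
Step 6: 21 days after February 1, 2029 (when the proposed findings are lodged) is February 22, 2029; completed February 21, 2029, before the deadline.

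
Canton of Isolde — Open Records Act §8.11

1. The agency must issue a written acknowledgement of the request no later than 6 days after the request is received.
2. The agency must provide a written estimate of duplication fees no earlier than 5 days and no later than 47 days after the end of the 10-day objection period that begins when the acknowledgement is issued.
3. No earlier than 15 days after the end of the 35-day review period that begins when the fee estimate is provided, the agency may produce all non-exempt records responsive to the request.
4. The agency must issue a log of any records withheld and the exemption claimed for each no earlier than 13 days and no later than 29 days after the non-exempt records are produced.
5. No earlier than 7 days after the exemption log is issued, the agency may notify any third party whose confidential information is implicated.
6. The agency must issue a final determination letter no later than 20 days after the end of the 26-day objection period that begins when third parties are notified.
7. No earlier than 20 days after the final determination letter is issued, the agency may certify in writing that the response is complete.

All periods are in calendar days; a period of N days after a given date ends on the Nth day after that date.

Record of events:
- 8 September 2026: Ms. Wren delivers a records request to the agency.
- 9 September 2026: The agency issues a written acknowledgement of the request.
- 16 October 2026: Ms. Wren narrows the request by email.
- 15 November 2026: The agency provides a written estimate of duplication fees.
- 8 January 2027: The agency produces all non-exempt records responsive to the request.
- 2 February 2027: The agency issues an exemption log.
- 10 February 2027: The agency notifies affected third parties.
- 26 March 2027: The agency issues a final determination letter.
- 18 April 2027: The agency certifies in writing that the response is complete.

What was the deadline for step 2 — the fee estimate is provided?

The acknowledgement is issued on 9 September 2026; the 10-day objection period therefore ends 19 September 2026, and step 2 runs from that date. The window is 5–47 days after 19 September 2026; it closes on 5 November 2026.

5 November 2026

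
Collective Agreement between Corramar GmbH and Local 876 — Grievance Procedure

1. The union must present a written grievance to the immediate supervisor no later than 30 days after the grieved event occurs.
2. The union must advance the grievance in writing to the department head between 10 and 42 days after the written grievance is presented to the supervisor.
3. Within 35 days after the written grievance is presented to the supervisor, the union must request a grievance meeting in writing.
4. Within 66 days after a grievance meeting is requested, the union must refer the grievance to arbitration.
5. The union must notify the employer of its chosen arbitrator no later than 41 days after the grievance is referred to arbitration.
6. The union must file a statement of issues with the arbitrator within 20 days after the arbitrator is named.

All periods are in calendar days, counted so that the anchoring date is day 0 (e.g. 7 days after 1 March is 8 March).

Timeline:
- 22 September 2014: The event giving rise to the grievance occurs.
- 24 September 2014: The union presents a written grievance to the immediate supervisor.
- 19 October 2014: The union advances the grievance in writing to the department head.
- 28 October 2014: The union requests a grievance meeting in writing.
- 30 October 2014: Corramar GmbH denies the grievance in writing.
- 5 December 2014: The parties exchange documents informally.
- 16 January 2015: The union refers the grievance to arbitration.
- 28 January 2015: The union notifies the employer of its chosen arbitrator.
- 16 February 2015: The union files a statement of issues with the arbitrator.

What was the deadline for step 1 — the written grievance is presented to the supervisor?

22 October 2014

Step 1 runs from 22 September 2014, when the grieved event occurs. 30 days after 22 September 2014 is 22 October 2014.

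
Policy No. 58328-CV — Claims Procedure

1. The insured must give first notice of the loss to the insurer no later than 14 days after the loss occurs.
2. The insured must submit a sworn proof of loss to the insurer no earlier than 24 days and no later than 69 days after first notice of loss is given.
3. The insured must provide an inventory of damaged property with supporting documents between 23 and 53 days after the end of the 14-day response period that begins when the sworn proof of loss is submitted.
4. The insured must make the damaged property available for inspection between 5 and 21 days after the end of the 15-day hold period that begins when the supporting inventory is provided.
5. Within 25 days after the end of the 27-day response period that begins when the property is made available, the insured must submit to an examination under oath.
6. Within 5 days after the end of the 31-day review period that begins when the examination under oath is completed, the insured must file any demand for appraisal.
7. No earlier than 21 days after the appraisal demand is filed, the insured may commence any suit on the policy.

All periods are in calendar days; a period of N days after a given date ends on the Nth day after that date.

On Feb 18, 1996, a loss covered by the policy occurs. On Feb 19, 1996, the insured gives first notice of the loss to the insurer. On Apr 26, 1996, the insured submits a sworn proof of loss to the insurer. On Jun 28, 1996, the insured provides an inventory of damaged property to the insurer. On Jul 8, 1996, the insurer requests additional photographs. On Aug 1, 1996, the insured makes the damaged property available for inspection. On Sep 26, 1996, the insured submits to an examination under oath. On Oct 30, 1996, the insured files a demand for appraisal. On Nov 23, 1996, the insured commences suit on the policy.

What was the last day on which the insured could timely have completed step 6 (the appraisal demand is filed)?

The examination under oath is completed on Sep 26, 1996; the 31-day review period therefore ends Oct 27, 1996, and step 6 runs from that date. 5 days after Oct 27, 1996 is Nov 1, 1996.

Nov 1, 1996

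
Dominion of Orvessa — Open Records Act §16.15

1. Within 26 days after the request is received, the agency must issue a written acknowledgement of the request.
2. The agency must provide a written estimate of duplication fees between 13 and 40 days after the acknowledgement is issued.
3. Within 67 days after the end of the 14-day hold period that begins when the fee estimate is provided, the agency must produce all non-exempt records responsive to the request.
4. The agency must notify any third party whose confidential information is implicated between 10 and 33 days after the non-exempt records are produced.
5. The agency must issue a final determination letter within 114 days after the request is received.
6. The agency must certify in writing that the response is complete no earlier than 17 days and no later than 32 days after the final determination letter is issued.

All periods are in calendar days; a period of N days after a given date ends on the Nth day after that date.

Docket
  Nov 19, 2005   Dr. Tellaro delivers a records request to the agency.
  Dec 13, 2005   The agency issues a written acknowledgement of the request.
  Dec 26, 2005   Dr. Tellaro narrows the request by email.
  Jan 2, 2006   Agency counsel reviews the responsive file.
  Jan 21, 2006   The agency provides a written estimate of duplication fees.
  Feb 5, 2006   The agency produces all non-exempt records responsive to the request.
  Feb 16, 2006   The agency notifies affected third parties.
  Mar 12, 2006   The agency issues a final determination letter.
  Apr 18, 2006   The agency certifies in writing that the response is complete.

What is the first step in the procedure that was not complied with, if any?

(1) due by Nov 19, 2005 + 26 days = Dec 15, 2005; completed Dec 13, 2005, before the deadline.
(2) the permitted window runs from Dec 13, 2005 + 13 = Dec 26, 2005 to Dec 13, 2005 + 40 = Jan 22, 2006; done Jan 21, 2006, which is between those dates.
(3) due by Feb 4, 2006 + 67 days = Apr 12, 2006; done Feb 5, 2006 — timely.
(4) the permitted window runs from Feb 5, 2006 + 10 = Feb 15, 2006 to Feb 5, 2006 + 33 = Mar 10, 2006; done Feb 16, 2006, which is between those dates.
(5) due by Nov 19, 2005 + 114 days = Mar 13, 2006; completed Mar 12, 2006, before the deadline.
(6) the permitted window runs from Mar 12, 2006 + 17 = Mar 29, 2006 to Mar 12, 2006 + 32 = Apr 13, 2006; Apr 18, 2006 is 5 days past the end of the window.

Step 6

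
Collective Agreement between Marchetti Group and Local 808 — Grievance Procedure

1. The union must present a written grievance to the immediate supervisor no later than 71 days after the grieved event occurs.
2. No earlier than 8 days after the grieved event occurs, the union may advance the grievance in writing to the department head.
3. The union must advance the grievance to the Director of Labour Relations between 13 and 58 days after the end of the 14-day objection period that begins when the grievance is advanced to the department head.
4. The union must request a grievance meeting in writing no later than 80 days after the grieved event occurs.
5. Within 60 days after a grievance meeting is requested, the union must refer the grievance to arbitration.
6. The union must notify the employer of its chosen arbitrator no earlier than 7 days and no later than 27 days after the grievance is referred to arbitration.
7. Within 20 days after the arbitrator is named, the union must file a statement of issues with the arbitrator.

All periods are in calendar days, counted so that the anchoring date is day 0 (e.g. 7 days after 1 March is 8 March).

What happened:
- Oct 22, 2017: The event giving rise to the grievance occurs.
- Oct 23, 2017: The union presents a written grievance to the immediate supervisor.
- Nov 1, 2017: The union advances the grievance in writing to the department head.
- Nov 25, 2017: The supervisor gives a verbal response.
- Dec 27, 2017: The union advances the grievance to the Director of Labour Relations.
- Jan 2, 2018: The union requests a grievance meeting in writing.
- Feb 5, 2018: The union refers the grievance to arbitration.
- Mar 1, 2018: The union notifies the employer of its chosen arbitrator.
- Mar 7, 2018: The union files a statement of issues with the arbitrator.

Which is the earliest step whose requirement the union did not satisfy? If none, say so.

(1) due by Oct 22, 2017 + 71 days = Jan 1, 2018; completed Oct 23, 2017, before the deadline.
(2) permitted from Oct 22, 2017 + 8 days = Oct 30, 2017 onward; Nov 1, 2017 is on or after that date.
(3) the permitted window runs from Nov 15, 2017 + 13 = Nov 28, 2017 to Nov 15, 2017 + 58 = Jan 12, 2018; done Dec 27, 2017, which is between those dates.
(4) due by Oct 22, 2017 + 80 days = Jan 10, 2018; done Jan 2, 2018 — timely.
(5) due by Jan 2, 2018 + 60 days = Mar 3, 2018; Feb 5, 2018 is within that limit.
(6) the permitted window runs from Feb 5, 2018 + 7 = Feb 12, 2018 to Feb 5, 2018 + 27 = Mar 4, 2018; Mar 1, 2018 falls inside that range.
(7) due by Mar 1, 2018 + 20 days = Mar 21, 2018; done Mar 7, 2018 — timely.

None — every step was satisfied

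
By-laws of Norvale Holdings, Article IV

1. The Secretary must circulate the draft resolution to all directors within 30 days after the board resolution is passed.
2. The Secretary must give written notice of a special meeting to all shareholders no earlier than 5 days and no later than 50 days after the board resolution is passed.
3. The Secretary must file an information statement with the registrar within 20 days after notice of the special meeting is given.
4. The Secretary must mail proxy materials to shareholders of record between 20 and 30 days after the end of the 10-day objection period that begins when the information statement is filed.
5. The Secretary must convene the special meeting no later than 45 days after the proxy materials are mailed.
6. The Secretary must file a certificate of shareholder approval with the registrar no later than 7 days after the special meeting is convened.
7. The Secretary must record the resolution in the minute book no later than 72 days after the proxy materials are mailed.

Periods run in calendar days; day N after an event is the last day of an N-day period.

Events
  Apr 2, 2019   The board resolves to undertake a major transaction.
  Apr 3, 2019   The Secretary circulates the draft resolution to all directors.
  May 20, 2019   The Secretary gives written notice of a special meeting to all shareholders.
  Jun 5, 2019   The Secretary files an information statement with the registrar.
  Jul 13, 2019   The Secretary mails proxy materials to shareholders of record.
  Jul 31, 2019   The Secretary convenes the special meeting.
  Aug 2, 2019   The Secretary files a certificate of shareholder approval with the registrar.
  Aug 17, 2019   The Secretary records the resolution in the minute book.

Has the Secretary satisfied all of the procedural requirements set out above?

Step 1 — counting 30 days from Apr 2, 2019 (when the board resolution is passed) gives a deadline of May 2, 2019; Apr 3, 2019 is within that limit.
Step 2 — 5 and 50 days from Apr 2, 2019 (when the board resolution is passed) are Apr 7, 2019 and May 22, 2019 respectively; done May 20, 2019, which is between those dates.
Step 3 — counting 20 days from May 20, 2019 (when notice of the special meeting is given) gives a deadline of Jun 9, 2019; done Jun 5, 2019 — timely.
Step 4 — 20 and 30 days from Jun 15, 2019 (end of the 10-day objection period, which began when the information statement is filed on Jun 5, 2019) are Jul 5, 2019 and Jul 15, 2019 respectively; done Jul 13, 2019 — within the window.
Step 5 — counting 45 days from Jul 13, 2019 (when the proxy materials are mailed) gives a deadline of Aug 27, 2019; Jul 31, 2019 is within that limit.
Step 6 — counting 7 days from Jul 31, 2019 (when the special meeting is convened) gives a deadline of Aug 7, 2019; completed Aug 2, 2019, before the deadline.
Step 7 — counting 72 days from Jul 13, 2019 (when the proxy materials are mailed) gives a deadline of Sep 23, 2019; Aug 17, 2019 is within that limit.

Yes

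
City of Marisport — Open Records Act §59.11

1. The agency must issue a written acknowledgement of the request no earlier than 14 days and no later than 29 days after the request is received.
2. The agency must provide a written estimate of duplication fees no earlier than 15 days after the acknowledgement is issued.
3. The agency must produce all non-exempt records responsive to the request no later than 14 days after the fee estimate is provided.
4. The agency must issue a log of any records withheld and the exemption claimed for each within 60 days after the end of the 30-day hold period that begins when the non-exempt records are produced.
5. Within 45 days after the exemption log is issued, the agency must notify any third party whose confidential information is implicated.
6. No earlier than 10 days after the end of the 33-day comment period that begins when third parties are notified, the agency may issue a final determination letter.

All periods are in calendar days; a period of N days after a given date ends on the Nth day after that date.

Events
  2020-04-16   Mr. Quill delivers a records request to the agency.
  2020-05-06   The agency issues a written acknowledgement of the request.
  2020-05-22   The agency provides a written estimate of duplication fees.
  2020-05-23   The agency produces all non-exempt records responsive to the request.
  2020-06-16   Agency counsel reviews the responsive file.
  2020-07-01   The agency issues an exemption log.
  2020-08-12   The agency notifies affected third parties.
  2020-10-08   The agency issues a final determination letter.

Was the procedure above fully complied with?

(1) the permitted window runs from 2020-04-16 + 14 = 2020-04-30 to 2020-04-16 + 29 = 2020-05-15; done 2020-05-06 — within the window.
(2) permitted from 2020-05-06 + 15 days = 2020-05-21 onward; done 2020-05-22, after the minimum wait.
(3) due by 2020-05-22 + 14 days = 2020-06-05; completed 2020-05-23, before the deadline.
(4) due by 2020-06-22 + 60 days = 2020-08-21; done 2020-07-01 — timely.
(5) due by 2020-07-01 + 45 days = 2020-08-15; 2020-08-12 is within that limit.
(6) permitted from 2020-09-14 + 10 days = 2020-09-24 onward; done 2020-10-08 — permitted.

Yes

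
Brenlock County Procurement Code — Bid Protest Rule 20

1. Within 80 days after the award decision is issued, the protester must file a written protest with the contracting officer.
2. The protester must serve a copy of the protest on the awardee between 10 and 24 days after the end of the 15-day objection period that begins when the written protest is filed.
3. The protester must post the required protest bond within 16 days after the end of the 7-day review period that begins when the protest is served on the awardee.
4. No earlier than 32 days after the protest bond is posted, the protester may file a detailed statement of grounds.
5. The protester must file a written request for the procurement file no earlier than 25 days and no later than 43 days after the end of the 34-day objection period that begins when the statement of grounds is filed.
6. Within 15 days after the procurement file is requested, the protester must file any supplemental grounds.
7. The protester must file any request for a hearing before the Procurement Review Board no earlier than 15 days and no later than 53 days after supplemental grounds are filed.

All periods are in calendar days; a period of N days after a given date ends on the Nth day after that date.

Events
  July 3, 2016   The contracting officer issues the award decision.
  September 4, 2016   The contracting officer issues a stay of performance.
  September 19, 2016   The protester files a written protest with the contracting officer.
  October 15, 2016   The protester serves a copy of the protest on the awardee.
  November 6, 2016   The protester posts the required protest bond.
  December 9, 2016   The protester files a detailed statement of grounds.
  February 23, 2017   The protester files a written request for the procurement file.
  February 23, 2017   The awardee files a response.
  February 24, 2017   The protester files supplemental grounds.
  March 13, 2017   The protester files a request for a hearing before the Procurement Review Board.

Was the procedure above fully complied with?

(1) due by July 3, 2016 + 80 days = September 21, 2016; September 19, 2016 is within that limit.
(2) the permitted window runs from October 4, 2016 + 10 = October 14, 2016 to October 4, 2016 + 24 = October 28, 2016; done October 15, 2016, which is between those dates.
(3) due by October 22, 2016 + 16 days = November 7, 2016; November 6, 2016 is within that limit.
(4) permitted from November 6, 2016 + 32 days = December 8, 2016 onward; done December 9, 2016 — permitted.
(5) the permitted window runs from January 12, 2017 + 25 = February 6, 2017 to January 12, 2017 + 43 = February 24, 2017; done February 23, 2017 — within the window.
(6) due by February 23, 2017 + 15 days = March 10, 2017; done February 24, 2017 — timely.
(7) the permitted window runs from February 24, 2017 + 15 = March 11, 2017 to February 24, 2017 + 53 = April 18, 2017; done March 13, 2017 — within the window.

Yes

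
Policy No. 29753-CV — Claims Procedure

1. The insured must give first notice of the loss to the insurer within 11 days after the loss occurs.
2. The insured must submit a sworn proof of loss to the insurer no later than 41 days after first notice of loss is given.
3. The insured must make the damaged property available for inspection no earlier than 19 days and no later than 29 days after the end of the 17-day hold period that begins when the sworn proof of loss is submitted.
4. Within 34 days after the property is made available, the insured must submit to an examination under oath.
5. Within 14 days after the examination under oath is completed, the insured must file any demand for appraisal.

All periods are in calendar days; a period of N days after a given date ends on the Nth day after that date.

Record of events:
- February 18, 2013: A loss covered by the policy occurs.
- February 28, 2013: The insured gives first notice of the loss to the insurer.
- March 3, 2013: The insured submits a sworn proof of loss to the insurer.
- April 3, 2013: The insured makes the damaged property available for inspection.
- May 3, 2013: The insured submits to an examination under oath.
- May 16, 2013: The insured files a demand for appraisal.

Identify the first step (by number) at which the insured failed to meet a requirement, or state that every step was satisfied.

Step 1: 11 days after February 18, 2013 (when the loss occurs) is March 1, 2013; February 28, 2013 is within that limit.
Step 2: 41 days after February 28, 2013 (when first notice of loss is given) is April 10, 2013; done March 3, 2013 — timely.
Step 3: the window is 19–29 days after March 20, 2013 (end of the 17-day hold period, which began when the sworn proof of loss is submitted on March 3, 2013), so April 8, 2013 through April 18, 2013; April 3, 2013 is 5 days too early.

Step 3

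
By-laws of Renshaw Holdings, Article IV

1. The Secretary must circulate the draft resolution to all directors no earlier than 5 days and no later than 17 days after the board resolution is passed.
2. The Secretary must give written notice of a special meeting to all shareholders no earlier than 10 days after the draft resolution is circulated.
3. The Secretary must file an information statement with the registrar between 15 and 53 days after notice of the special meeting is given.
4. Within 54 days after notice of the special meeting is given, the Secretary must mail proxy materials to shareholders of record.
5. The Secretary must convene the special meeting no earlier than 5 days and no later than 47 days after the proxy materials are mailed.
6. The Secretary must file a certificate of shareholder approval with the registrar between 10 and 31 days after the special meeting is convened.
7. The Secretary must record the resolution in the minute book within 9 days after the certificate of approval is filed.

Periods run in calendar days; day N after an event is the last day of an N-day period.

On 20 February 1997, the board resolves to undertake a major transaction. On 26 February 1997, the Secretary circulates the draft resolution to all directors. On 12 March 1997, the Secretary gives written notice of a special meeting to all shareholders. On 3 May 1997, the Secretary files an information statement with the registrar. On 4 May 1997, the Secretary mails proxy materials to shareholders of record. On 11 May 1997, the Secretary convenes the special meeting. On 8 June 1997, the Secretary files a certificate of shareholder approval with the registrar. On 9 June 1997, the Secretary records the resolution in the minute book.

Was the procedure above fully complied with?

Yes

(1) the permitted window runs from 20 February 1997 + 5 = 25 February 1997 to 20 February 1997 + 17 = 9 March 1997; 26 February 1997 falls inside that range.
(2) permitted from 26 February 1997 + 10 days = 8 March 1997 onward; done 12 March 1997, after the minimum wait.
(3) the permitted window runs from 12 March 1997 + 15 = 27 March 1997 to 12 March 1997 + 53 = 4 May 1997; done 3 May 1997, which is between those dates.
(4) due by 12 March 1997 + 54 days = 5 May 1997; 4 May 1997 is within that limit.
(5) the permitted window runs from 4 May 1997 + 5 = 9 May 1997 to 4 May 1997 + 47 = 20 June 1997; done 11 May 1997, which is between those dates.
(6) the permitted window runs from 11 May 1997 + 10 = 21 May 1997 to 11 May 1997 + 31 = 11 June 1997; done 8 June 1997 — within the window.
(7) due by 8 June 1997 + 9 days = 17 June 1997; 9 June 1997 is within that limit.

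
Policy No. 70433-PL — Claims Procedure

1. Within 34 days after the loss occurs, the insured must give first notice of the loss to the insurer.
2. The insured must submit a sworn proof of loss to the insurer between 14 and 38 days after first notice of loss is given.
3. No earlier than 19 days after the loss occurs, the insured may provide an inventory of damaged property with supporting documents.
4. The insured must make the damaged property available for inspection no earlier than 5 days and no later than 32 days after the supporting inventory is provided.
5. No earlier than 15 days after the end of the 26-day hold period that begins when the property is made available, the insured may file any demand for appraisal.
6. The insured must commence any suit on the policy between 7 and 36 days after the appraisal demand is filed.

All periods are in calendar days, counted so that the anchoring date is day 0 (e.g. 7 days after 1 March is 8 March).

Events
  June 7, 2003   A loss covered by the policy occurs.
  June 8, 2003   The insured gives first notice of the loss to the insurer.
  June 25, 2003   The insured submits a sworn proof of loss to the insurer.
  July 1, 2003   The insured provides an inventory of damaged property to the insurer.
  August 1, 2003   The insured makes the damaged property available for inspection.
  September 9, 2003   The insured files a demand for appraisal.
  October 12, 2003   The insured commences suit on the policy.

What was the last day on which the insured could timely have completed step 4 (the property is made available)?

August 2, 2003

Step 4 runs from July 1, 2003, when the supporting inventory is provided. The window is 5–32 days after July 1, 2003; it closes on August 2, 2003.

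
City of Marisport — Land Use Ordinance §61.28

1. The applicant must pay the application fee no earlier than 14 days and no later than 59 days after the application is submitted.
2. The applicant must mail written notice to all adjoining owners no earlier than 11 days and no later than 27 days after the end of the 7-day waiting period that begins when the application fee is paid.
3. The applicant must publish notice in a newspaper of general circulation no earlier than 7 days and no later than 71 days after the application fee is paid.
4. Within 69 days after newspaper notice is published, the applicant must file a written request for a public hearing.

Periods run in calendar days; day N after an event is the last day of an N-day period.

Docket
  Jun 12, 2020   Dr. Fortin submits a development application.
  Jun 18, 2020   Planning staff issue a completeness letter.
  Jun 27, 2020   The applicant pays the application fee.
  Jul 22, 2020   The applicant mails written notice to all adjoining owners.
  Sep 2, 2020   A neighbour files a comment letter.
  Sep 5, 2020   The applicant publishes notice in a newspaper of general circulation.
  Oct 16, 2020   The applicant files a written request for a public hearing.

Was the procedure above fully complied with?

Step 1: the window is 14–59 days after Jun 12, 2020 (when the application is submitted), so Jun 26, 2020 through Aug 10, 2020; done Jun 27, 2020 — within the window.
Step 2: the window is 11–27 days after Jul 4, 2020 (end of the 7-day waiting period, which began when the application fee is paid on Jun 27, 2020), so Jul 15, 2020 through Jul 31, 2020; done Jul 22, 2020 — within the window.
Step 3: the window is 7–71 days after Jun 27, 2020 (when the application fee is paid), so Jul 4, 2020 through Sep 6, 2020; Sep 5, 2020 falls inside that range.
Step 4: 69 days after Sep 5, 2020 (when newspaper notice is published) is Nov 13, 2020; Oct 16, 2020 is within that limit.

Yes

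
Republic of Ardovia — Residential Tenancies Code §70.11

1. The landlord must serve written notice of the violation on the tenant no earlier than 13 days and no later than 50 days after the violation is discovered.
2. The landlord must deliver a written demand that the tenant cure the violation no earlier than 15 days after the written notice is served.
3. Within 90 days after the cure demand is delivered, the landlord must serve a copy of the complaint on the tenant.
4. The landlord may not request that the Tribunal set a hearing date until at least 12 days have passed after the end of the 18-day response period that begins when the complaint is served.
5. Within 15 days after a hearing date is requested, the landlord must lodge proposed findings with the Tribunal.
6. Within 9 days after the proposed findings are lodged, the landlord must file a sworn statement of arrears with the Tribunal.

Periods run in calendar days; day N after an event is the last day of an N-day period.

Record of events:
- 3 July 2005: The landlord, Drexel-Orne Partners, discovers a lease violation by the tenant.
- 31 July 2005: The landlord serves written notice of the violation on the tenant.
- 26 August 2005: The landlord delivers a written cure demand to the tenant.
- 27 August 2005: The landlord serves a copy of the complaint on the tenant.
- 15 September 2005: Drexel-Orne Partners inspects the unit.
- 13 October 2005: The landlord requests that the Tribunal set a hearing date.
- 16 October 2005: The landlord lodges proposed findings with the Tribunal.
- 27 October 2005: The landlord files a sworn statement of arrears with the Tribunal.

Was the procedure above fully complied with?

(1) the permitted window runs from 3 July 2005 + 13 = 16 July 2005 to 3 July 2005 + 50 = 22 August 2005; done 31 July 2005 — within the window.
(2) permitted from 31 July 2005 + 15 days = 15 August 2005 onward; done 26 August 2005 — permitted.
(3) due by 26 August 2005 + 90 days = 24 November 2005; done 27 August 2005 — timely.
(4) permitted from 14 September 2005 + 12 days = 26 September 2005 onward; done 13 October 2005, after the minimum wait.
(5) due by 13 October 2005 + 15 days = 28 October 2005; completed 16 October 2005, before the deadline.
(6) due by 16 October 2005 + 9 days = 25 October 2005; not done until 27 October 2005, 2 days after the deadline.

No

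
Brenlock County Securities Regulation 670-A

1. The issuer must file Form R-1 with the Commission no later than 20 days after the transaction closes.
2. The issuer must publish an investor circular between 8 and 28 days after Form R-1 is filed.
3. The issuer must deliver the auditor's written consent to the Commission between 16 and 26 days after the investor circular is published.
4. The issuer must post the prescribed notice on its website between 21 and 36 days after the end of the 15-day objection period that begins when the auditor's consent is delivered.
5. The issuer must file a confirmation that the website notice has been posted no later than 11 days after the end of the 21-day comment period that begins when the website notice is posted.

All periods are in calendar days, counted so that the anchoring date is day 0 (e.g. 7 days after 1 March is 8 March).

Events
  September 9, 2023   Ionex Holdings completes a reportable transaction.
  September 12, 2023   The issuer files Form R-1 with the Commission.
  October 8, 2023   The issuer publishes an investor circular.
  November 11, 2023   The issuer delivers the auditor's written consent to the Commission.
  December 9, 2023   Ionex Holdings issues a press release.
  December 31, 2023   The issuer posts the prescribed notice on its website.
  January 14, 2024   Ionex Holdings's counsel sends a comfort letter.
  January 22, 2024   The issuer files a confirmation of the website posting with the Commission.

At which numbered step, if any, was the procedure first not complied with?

Step 3

Step 1 — counting 20 days from September 9, 2023 (when the transaction closes) gives a deadline of September 29, 2023; completed September 12, 2023, before the deadline.
Step 2 — 8 and 28 days from September 12, 2023 (when Form R-1 is filed) are September 20, 2023 and October 10, 2023 respectively; October 8, 2023 falls inside that range.
Step 3 — 16 and 26 days from October 8, 2023 (when the investor circular is published) are October 24, 2023 and November 3, 2023 respectively; done November 11, 2023 — 8 days after the window closed.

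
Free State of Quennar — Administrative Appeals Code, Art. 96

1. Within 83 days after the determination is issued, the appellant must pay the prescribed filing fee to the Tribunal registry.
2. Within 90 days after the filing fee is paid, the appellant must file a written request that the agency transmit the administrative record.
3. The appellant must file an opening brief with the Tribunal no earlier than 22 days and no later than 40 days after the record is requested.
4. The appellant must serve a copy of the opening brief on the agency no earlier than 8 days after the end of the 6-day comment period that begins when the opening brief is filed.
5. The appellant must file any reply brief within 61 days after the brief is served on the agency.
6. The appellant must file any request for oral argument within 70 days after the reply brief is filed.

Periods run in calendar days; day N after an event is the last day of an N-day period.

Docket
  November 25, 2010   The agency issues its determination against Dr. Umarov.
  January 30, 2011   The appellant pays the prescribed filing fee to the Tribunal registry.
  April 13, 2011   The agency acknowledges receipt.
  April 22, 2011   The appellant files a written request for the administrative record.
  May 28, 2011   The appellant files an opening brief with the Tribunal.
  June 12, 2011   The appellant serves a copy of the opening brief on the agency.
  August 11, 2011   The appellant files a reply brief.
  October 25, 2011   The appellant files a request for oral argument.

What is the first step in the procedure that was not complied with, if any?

(1) due by November 25, 2010 + 83 days = February 16, 2011; done January 30, 2011 — timely.
(2) due by January 30, 2011 + 90 days = April 30, 2011; completed April 22, 2011, before the deadline.
(3) the permitted window runs from April 22, 2011 + 22 = May 14, 2011 to April 22, 2011 + 40 = June 1, 2011; done May 28, 2011 — within the window.
(4) permitted from June 3, 2011 + 8 days = June 11, 2011 onward; June 12, 2011 is on or after that date.
(5) due by June 12, 2011 + 61 days = August 12, 2011; August 11, 2011 is within that limit.
(6) due by August 11, 2011 + 70 days = October 20, 2011; done October 25, 2011 — 5 days late.
The analysis stops there.

Step 6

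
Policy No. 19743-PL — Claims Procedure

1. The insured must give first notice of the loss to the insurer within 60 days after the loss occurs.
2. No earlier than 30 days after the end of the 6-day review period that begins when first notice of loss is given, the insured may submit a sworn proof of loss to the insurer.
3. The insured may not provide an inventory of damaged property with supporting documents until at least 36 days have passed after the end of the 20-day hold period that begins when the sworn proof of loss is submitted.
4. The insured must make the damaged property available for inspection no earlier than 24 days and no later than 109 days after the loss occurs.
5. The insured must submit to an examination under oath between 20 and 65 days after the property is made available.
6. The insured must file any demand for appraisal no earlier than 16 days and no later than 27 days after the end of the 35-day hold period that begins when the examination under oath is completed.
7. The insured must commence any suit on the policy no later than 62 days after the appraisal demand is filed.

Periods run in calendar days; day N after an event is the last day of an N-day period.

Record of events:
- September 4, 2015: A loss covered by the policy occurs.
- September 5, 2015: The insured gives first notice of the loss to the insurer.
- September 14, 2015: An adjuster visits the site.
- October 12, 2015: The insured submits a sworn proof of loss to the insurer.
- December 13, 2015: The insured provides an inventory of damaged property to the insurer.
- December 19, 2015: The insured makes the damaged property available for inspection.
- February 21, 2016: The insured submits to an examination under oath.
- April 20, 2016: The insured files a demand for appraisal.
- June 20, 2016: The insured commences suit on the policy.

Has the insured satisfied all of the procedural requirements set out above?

Step 1 — counting 60 days from September 4, 2015 (when the loss occurs) gives a deadline of November 3, 2015; done September 5, 2015 — timely.
Step 2 — must wait 30 days from September 11, 2015 (end of the 6-day review period, which began when first notice of loss is given on September 5, 2015), so not before October 11, 2015; October 12, 2015 is on or after that date.
Step 3 — must wait 36 days from November 1, 2015 (end of the 20-day hold period, which began when the sworn proof of loss is submitted on October 12, 2015), so not before December 7, 2015; done December 13, 2015 — permitted.
Step 4 — 24 and 109 days from September 4, 2015 (when the loss occurs) are September 28, 2015 and December 22, 2015 respectively; done December 19, 2015, which is between those dates.
Step 5 — 20 and 65 days from December 19, 2015 (when the property is made available) are January 8, 2016 and February 22, 2016 respectively; February 21, 2016 falls inside that range.
Step 6 — 16 and 27 days from March 27, 2016 (end of the 35-day hold period, which began when the examination under oath is completed on February 21, 2016) are April 12, 2016 and April 23, 2016 respectively; done April 20, 2016 — within the window.
Step 7 — counting 62 days from April 20, 2016 (when the appraisal demand is filed) gives a deadline of June 21, 2016; done June 20, 2016 — timely.

Yes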